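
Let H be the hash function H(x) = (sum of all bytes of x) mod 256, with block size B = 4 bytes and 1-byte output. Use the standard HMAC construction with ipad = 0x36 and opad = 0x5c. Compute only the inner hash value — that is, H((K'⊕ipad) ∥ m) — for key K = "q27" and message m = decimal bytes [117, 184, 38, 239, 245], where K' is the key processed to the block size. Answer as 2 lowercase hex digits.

Key "q27" = 71 32 37 is 3 bytes ≤ B = 4; zero-pad to 4 bytes: K' = 71 32 37 00.
K' ⊕ ipad = 47 04 01 36.
Inner input = 47 04 01 36 ∥ 75 b8 26 ef f5.
Inner hash: sum = 71+4+1+54+117+184+38+239+245 = 953; mod 256 = 185 → b9.

b9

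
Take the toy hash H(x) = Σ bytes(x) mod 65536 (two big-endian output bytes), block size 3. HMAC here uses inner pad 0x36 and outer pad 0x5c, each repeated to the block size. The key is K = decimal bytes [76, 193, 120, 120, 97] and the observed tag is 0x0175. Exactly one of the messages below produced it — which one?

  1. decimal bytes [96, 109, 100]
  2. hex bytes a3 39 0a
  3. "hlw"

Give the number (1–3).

Key decimal bytes [76, 193, 120, 120, 97] = 4c c1 78 78 61 is 5 bytes > B = 3, so hash it first: H(key) = 02 5e, then zero-pad to 3 bytes: K' = 02 5e 00.
K' ⊕ ipad = 34 68 36; K' ⊕ opad = 5e 02 5c.
m1: inner = H(34 68 36 60 6d 64) = 02 03; tag = H(5e 02 5c 02 03) = 00c1
m2: inner = H(34 68 36 a3 39 0a) = 01 b8; tag = H(5e 02 5c 01 b8) = 0175 ← matches
m3: inner = H(34 68 36 68 6c 77) = 02 1d; tag = H(5e 02 5c 02 1d) = 00db

2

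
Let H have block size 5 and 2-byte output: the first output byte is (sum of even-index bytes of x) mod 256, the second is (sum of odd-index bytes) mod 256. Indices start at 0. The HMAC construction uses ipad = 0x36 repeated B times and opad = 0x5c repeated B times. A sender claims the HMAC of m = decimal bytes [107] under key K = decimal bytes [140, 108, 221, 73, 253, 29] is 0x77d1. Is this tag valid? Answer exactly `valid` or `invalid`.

invalid

Key decimal bytes [140, 108, 221, 73, 253, 29] = 8c 6c dd 49 fd 1d is 6 bytes > B = 5, so hash it first: H(key) = 66 d2, then zero-pad to 5 bytes: K' = 66 d2 00 00 00.
K' ⊕ ipad = 50 e4 36 36 36; K' ⊕ opad = 3a 8e 5c 5c 5c.
Inner hash: even-index sum = 188 mod 256 = 188; odd-index sum = 389 mod 256 = 133 → bc 85.
Outer hash (recomputed tag): even-index sum = 375 mod 256 = 119; odd-index sum = 422 mod 256 = 166 → 77 a6.
Recomputed tag = 77a6; claimed = 77d1 → mismatch.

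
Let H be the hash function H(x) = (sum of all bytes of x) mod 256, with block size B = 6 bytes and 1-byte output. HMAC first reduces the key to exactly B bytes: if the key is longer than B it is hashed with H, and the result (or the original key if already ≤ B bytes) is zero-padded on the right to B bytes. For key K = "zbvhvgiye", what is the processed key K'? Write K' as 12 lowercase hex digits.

|K| = 9 > B = 6, so first hash the key.
H(K): sum = 122+98+118+104+118+103+105+121+101 = 990; mod 256 = 222 → de.
Zero-pad H(K) = de to 6 bytes: K' = de 00 00 00 00 00.

de0000000000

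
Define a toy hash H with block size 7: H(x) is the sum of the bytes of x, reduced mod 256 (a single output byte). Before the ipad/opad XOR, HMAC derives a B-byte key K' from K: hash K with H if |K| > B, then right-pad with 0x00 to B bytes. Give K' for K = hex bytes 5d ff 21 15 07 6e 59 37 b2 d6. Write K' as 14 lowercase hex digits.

1f000000000000

|K| = 10 > B = 7, so first hash the key.
H(K): sum = 93+255+33+21+7+110+89+55+178+214 = 1055; mod 256 = 31 → 1f.
Zero-pad H(K) = 1f to 7 bytes: K' = 1f 00 00 00 00 00 00.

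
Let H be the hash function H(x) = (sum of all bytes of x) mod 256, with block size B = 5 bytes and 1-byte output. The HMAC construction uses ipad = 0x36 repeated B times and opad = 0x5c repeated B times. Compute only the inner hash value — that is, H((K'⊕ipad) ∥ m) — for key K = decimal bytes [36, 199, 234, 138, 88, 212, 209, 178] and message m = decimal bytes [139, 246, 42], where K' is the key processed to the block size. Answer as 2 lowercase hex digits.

bb

Key decimal bytes [36, 199, 234, 138, 88, 212, 209, 178] = 24 c7 ea 8a 58 d4 d1 b2 is 8 bytes > B = 5, so hash it first: H(key) = 0e, then zero-pad to 5 bytes: K' = 0e 00 00 00 00.
K' ⊕ ipad = 38 36 36 36 36.
Inner input = 38 36 36 36 36 ∥ 8b f6 2a.
Inner hash: sum = 56+54+54+54+54+139+246+42 = 699; mod 256 = 187 → bb.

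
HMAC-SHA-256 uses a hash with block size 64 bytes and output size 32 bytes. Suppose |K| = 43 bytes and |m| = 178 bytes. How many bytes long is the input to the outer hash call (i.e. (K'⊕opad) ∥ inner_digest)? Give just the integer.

Key is 43 ≤ 64 bytes, zero-padded: |K'| = 64.
Outer input = (K'⊕opad) ∥ H(inner) → 64 + 32 = 96 bytes.

96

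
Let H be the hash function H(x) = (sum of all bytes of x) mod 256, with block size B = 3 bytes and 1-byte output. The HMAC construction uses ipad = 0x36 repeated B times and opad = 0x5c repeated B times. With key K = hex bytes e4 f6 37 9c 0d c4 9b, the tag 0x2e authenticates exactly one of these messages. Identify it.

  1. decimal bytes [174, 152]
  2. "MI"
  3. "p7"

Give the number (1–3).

2

Key hex bytes e4 f6 37 9c 0d c4 9b is 7 bytes > B = 3, so hash it first: H(key) = 19, then zero-pad to 3 bytes: K' = 19 00 00.
K' ⊕ ipad = 2f 36 36; K' ⊕ opad = 45 5c 5c.
m1: inner = H(2f 36 36 ae 98) = e1; tag = H(45 5c 5c e1) = de
m2: inner = H(2f 36 36 4d 49) = 31; tag = H(45 5c 5c 31) = 2e ← matches
m3: inner = H(2f 36 36 70 37) = 42; tag = H(45 5c 5c 42) = 3f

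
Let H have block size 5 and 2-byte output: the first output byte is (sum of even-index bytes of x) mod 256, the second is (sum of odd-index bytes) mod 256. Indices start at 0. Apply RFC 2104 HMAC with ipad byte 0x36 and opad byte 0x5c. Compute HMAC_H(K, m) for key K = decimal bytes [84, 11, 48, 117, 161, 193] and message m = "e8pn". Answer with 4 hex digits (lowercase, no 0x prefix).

Key decimal bytes [84, 11, 48, 117, 161, 193] = 54 0b 30 75 a1 c1 is 6 bytes > B = 5, so hash it first: H(key) = 25 41, then zero-pad to 5 bytes: K' = 25 41 00 00 00.
K' ⊕ ipad = 13 77 36 36 36.  K' ⊕ opad = 79 1d 5c 5c 5c.
Inner input = (K'⊕ipad) ∥ m = 13 77 36 36 36 ∥ 65 38 70 6e.
Inner hash: even-index sum = 293 mod 256 = 37; odd-index sum = 386 mod 256 = 130 → 25 82.
Outer input = (K'⊕opad) ∥ inner = 79 1d 5c 5c 5c ∥ 25 82.
Outer hash (tag): even-index sum = 435 mod 256 = 179; odd-index sum = 158 mod 256 = 158 → b3 9e.

b39e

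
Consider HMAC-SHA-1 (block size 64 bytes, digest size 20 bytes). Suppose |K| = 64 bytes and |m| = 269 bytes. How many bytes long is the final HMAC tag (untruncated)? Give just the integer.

The tag is one SHA-1 digest: 20 bytes.

20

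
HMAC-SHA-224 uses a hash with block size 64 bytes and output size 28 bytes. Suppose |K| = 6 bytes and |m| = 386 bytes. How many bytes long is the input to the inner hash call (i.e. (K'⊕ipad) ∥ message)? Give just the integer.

Key is 6 ≤ 64 bytes, zero-padded: |K'| = 64.
Inner input = (K'⊕ipad) ∥ m → 64 + 386 = 450 bytes.

450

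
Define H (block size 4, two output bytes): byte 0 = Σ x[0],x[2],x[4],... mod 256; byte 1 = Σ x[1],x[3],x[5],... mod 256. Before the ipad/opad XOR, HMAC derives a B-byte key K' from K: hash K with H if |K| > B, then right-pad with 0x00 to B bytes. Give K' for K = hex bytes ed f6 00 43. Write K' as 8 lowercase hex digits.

Key hex bytes ed f6 00 43 is exactly B = 4 bytes: K' = ed f6 00 43.

edf60043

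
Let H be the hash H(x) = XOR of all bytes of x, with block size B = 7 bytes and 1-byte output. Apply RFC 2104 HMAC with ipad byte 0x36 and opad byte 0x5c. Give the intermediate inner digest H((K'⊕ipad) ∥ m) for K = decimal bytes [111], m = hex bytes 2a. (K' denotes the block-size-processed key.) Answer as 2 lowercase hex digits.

Key decimal bytes [111] = 6f is 1 byte ≤ B = 7; zero-pad to 7 bytes: K' = 6f 00 00 00 00 00 00.
K' ⊕ ipad = 59 36 36 36 36 36 36.
Inner input = 59 36 36 36 36 36 36 ∥ 2a.
Inner hash: XOR 59⊕36⊕36⊕36⊕36⊕36⊕36⊕2a = 73.

73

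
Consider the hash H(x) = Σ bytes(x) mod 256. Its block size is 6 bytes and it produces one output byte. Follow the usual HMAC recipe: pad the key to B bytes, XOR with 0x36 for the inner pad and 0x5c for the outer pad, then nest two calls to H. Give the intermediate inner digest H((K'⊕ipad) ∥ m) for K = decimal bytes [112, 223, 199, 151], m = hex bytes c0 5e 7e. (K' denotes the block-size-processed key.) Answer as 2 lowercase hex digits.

Key decimal bytes [112, 223, 199, 151] = 70 df c7 97 is 4 bytes ≤ B = 6; zero-pad to 6 bytes: K' = 70 df c7 97 00 00.
K' ⊕ ipad = 46 e9 f1 a1 36 36.
Inner input = 46 e9 f1 a1 36 36 ∥ c0 5e 7e.
Inner hash: sum = 70+233+241+161+54+54+192+94+126 = 1225; mod 256 = 201 → c9.

c9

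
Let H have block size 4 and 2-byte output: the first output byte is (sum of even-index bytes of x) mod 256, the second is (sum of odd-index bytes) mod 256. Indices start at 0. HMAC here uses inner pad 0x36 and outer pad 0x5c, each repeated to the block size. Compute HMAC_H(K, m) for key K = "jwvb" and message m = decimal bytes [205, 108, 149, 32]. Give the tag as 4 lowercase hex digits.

Key "jwvb" = 6a 77 76 62 is exactly B = 4 bytes: K' = 6a 77 76 62.
K' ⊕ ipad = 5c 41 40 54.  K' ⊕ opad = 36 2b 2a 3e.
Inner input = (K'⊕ipad) ∥ m = 5c 41 40 54 ∥ cd 6c 95 20.
Inner hash: even-index sum = 510 mod 256 = 254; odd-index sum = 289 mod 256 = 33 → fe 21.
Outer input = (K'⊕opad) ∥ inner = 36 2b 2a 3e ∥ fe 21.
Outer hash (tag): even-index sum = 350 mod 256 = 94; odd-index sum = 138 mod 256 = 138 → 5e 8a.

5e8a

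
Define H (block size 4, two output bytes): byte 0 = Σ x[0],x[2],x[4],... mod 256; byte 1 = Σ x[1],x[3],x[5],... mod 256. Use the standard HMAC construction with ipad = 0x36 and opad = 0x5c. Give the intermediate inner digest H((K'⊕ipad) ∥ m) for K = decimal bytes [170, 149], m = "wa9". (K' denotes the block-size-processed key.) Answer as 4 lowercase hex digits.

Key decimal bytes [170, 149] = aa 95 is 2 bytes ≤ B = 4; zero-pad to 4 bytes: K' = aa 95 00 00.
K' ⊕ ipad = 9c a3 36 36.
Inner input = 9c a3 36 36 ∥ 77 61 39.
Inner hash: even-index sum = 386 mod 256 = 130; odd-index sum = 314 mod 256 = 58 → 82 3a.

823a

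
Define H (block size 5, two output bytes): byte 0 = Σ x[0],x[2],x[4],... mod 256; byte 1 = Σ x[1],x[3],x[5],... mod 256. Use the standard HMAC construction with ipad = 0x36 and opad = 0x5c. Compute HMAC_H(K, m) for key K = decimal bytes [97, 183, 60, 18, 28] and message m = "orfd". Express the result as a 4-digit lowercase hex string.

579a

Key decimal bytes [97, 183, 60, 18, 28] = 61 b7 3c 12 1c is exactly B = 5 bytes: K' = 61 b7 3c 12 1c.
K' ⊕ ipad = 57 81 0a 24 2a.  K' ⊕ opad = 3d eb 60 4e 40.
Inner input = (K'⊕ipad) ∥ m = 57 81 0a 24 2a ∥ 6f 72 66 64.
Inner hash: even-index sum = 353 mod 256 = 97; odd-index sum = 378 mod 256 = 122 → 61 7a.
Outer input = (K'⊕opad) ∥ inner = 3d eb 60 4e 40 ∥ 61 7a.
Outer hash (tag): even-index sum = 343 mod 256 = 87; odd-index sum = 410 mod 256 = 154 → 57 9a.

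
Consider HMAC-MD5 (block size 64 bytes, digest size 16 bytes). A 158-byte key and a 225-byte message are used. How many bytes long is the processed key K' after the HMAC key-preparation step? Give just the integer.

64

Key is 158 > 64 bytes, so it is hashed to 16 bytes then zero-padded to 64: |K'| = 64.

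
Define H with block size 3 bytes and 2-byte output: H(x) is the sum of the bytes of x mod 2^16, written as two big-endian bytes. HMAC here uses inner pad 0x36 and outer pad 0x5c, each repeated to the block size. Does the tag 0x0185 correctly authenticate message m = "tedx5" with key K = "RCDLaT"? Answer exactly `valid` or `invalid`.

Key "RCDLaT" = 52 43 44 4c 61 54 is 6 bytes > B = 3, so hash it first: H(key) = 01 da, then zero-pad to 3 bytes: K' = 01 da 00.
K' ⊕ ipad = 37 ec 36; K' ⊕ opad = 5d 86 5c.
Inner hash: sum = 55+236+54+116+101+100+120+53 = 835 → 03 43.
Outer hash (recomputed tag): sum = 93+134+92+3+67 = 389 → 01 85.
Recomputed tag = 0185; claimed = 0185 → match.

valid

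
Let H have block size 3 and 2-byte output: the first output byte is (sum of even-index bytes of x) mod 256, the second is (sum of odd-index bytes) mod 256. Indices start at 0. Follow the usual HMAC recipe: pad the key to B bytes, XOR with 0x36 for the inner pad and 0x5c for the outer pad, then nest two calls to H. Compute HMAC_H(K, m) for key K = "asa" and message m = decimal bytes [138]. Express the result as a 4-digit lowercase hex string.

Key "asa" = 61 73 61 is exactly B = 3 bytes: K' = 61 73 61.
K' ⊕ ipad = 57 45 57.  K' ⊕ opad = 3d 2f 3d.
Inner input = (K'⊕ipad) ∥ m = 57 45 57 ∥ 8a.
Inner hash: even-index sum = 174 mod 256 = 174; odd-index sum = 207 mod 256 = 207 → ae cf.
Outer input = (K'⊕opad) ∥ inner = 3d 2f 3d ∥ ae cf.
Outer hash (tag): even-index sum = 329 mod 256 = 73; odd-index sum = 221 mod 256 = 221 → 49 dd.

49dd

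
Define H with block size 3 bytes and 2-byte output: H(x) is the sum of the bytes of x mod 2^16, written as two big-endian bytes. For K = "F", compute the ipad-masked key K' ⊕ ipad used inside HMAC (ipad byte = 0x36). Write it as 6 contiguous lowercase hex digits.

703636

Key "F" = 46 is 1 byte ≤ B = 3; zero-pad to 3 bytes: K' = 46 00 00.
XOR each byte with 0x36: 46⊕36=70, 00⊕36=36, 00⊕36=36.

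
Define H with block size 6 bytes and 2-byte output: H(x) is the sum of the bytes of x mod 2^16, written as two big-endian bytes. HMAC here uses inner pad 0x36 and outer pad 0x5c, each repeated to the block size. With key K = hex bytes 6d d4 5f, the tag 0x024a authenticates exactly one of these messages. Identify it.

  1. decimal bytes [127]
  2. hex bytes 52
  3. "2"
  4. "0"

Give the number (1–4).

4

Key hex bytes 6d d4 5f is 3 bytes ≤ B = 6; zero-pad to 6 bytes: K' = 6d d4 5f 00 00 00.
K' ⊕ ipad = 5b e2 69 36 36 36; K' ⊕ opad = 31 88 03 5c 5c 5c.
m1: inner = H(5b e2 69 36 36 36 7f) = 02 c7; tag = H(31 88 03 5c 5c 5c 02 c7) = 0299
m2: inner = H(5b e2 69 36 36 36 52) = 02 9a; tag = H(31 88 03 5c 5c 5c 02 9a) = 026c
m3: inner = H(5b e2 69 36 36 36 32) = 02 7a; tag = H(31 88 03 5c 5c 5c 02 7a) = 024c
m4: inner = H(5b e2 69 36 36 36 30) = 02 78; tag = H(31 88 03 5c 5c 5c 02 78) = 024a ← matches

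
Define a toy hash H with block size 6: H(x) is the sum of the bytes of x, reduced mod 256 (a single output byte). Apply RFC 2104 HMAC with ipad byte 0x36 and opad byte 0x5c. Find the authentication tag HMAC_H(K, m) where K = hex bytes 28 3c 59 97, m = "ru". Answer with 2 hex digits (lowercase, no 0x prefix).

Key hex bytes 28 3c 59 97 is 4 bytes ≤ B = 6; zero-pad to 6 bytes: K' = 28 3c 59 97 00 00.
K' ⊕ ipad = 1e 0a 6f a1 36 36.  K' ⊕ opad = 74 60 05 cb 5c 5c.
Inner input = (K'⊕ipad) ∥ m = 1e 0a 6f a1 36 36 ∥ 72 75.
Inner hash: sum = 30+10+111+161+54+54+114+117 = 651; mod 256 = 139 → 8b.
Outer input = (K'⊕opad) ∥ inner = 74 60 05 cb 5c 5c ∥ 8b.
Outer hash (tag): sum = 116+96+5+203+92+92+139 = 743; mod 256 = 231 → e7.

e7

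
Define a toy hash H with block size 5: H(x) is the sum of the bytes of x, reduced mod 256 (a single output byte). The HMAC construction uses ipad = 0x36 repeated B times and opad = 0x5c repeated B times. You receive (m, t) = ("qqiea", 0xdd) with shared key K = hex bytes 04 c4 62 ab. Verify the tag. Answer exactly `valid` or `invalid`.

Key hex bytes 04 c4 62 ab is 4 bytes ≤ B = 5; zero-pad to 5 bytes: K' = 04 c4 62 ab 00.
K' ⊕ ipad = 32 f2 54 9d 36; K' ⊕ opad = 58 98 3e f7 5c.
Inner hash: sum = 50+242+84+157+54+113+113+105+101+97 = 1116; mod 256 = 92 → 5c.
Outer hash (recomputed tag): sum = 88+152+62+247+92+92 = 733; mod 256 = 221 → dd.
Recomputed tag = dd; claimed = dd → match.

valid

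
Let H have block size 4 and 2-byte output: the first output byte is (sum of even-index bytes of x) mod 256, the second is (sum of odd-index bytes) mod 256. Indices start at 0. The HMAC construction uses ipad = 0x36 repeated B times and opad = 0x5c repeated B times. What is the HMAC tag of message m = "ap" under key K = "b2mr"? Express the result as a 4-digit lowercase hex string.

7f54

Key "b2mr" = 62 32 6d 72 is exactly B = 4 bytes: K' = 62 32 6d 72.
K' ⊕ ipad = 54 04 5b 44.  K' ⊕ opad = 3e 6e 31 2e.
Inner input = (K'⊕ipad) ∥ m = 54 04 5b 44 ∥ 61 70.
Inner hash: even-index sum = 272 mod 256 = 16; odd-index sum = 184 mod 256 = 184 → 10 b8.
Outer input = (K'⊕opad) ∥ inner = 3e 6e 31 2e ∥ 10 b8.
Outer hash (tag): even-index sum = 127 mod 256 = 127; odd-index sum = 340 mod 256 = 84 → 7f 54.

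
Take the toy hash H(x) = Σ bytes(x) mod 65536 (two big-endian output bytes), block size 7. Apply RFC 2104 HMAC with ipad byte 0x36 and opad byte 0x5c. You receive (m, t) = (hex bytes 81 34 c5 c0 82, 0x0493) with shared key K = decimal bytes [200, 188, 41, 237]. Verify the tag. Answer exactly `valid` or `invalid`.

valid

Key decimal bytes [200, 188, 41, 237] = c8 bc 29 ed is 4 bytes ≤ B = 7; zero-pad to 7 bytes: K' = c8 bc 29 ed 00 00 00.
K' ⊕ ipad = fe 8a 1f db 36 36 36; K' ⊕ opad = 94 e0 75 b1 5c 5c 5c.
Inner hash: sum = 254+138+31+219+54+54+54+129+52+197+192+130 = 1504 → 05 e0.
Outer hash (recomputed tag): sum = 148+224+117+177+92+92+92+5+224 = 1171 → 04 93.
Recomputed tag = 0493; claimed = 0493 → match.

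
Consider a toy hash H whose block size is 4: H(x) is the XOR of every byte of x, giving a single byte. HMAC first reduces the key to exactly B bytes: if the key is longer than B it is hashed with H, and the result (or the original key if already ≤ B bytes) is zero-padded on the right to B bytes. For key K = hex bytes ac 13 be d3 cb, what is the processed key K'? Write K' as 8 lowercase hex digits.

19000000

|K| = 5 > B = 4, so first hash the key.
H(K): XOR ac⊕13⊕be⊕d3⊕cb = 19.
Zero-pad H(K) = 19 to 4 bytes: K' = 19 00 00 00.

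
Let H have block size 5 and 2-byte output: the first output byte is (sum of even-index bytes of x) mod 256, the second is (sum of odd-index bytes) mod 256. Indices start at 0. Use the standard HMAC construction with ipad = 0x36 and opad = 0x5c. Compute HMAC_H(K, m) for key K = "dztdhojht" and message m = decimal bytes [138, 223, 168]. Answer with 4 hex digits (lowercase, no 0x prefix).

e5b8

Key "dztdhojht" = 64 7a 74 64 68 6f 6a 68 74 is 9 bytes > B = 5, so hash it first: H(key) = 1e b5, then zero-pad to 5 bytes: K' = 1e b5 00 00 00.
K' ⊕ ipad = 28 83 36 36 36.  K' ⊕ opad = 42 e9 5c 5c 5c.
Inner input = (K'⊕ipad) ∥ m = 28 83 36 36 36 ∥ 8a df a8.
Inner hash: even-index sum = 371 mod 256 = 115; odd-index sum = 491 mod 256 = 235 → 73 eb.
Outer input = (K'⊕opad) ∥ inner = 42 e9 5c 5c 5c ∥ 73 eb.
Outer hash (tag): even-index sum = 485 mod 256 = 229; odd-index sum = 440 mod 256 = 184 → e5 b8.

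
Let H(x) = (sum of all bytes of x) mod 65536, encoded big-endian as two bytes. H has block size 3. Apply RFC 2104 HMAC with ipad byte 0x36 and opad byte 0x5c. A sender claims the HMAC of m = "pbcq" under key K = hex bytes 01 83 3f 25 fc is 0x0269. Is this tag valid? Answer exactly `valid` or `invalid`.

Key hex bytes 01 83 3f 25 fc is 5 bytes > B = 3, so hash it first: H(key) = 01 e4, then zero-pad to 3 bytes: K' = 01 e4 00.
K' ⊕ ipad = 37 d2 36; K' ⊕ opad = 5d b8 5c.
Inner hash: sum = 55+210+54+112+98+99+113 = 741 → 02 e5.
Outer hash (recomputed tag): sum = 93+184+92+2+229 = 600 → 02 58.
Recomputed tag = 0258; claimed = 0269 → mismatch.

invalid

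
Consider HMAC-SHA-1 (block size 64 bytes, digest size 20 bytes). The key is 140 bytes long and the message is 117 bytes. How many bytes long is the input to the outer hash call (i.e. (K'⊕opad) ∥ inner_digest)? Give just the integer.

Key is 140 > 64 bytes, so it is hashed to 20 bytes then zero-padded to 64: |K'| = 64.
Outer input = (K'⊕opad) ∥ H(inner) → 64 + 20 = 84 bytes.

84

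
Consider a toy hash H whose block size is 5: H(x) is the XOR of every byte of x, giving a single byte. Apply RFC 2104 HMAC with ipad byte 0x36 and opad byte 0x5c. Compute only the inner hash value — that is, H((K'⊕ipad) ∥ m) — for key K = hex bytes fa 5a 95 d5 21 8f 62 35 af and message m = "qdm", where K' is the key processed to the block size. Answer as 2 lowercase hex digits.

Key hex bytes fa 5a 95 d5 21 8f 62 35 af is 9 bytes > B = 5, so hash it first: H(key) = b6, then zero-pad to 5 bytes: K' = b6 00 00 00 00.
K' ⊕ ipad = 80 36 36 36 36.
Inner input = 80 36 36 36 36 ∥ 71 64 6d.
Inner hash: XOR 80⊕36⊕36⊕36⊕36⊕71⊕64⊕6d = f8.

f8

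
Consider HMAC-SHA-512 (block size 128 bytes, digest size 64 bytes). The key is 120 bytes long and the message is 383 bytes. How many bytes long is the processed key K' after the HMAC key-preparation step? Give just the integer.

Key is 120 ≤ 128 bytes, zero-padded: |K'| = 128.

128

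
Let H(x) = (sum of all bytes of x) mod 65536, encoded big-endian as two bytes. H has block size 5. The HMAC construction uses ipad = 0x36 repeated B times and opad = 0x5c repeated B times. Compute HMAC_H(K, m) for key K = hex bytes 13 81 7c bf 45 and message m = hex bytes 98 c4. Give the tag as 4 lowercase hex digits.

Key hex bytes 13 81 7c bf 45 is exactly B = 5 bytes: K' = 13 81 7c bf 45.
K' ⊕ ipad = 25 b7 4a 89 73.  K' ⊕ opad = 4f dd 20 e3 19.
Inner input = (K'⊕ipad) ∥ m = 25 b7 4a 89 73 ∥ 98 c4.
Inner hash: sum = 37+183+74+137+115+152+196 = 894 → 03 7e.
Outer input = (K'⊕opad) ∥ inner = 4f dd 20 e3 19 ∥ 03 7e.
Outer hash (tag): sum = 79+221+32+227+25+3+126 = 713 → 02 c9.

02c9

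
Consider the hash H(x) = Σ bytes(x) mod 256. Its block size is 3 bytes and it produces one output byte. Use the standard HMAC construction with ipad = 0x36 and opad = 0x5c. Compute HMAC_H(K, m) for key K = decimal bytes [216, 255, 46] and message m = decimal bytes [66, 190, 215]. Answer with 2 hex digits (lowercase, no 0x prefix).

Key decimal bytes [216, 255, 46] = d8 ff 2e is exactly B = 3 bytes: K' = d8 ff 2e.
K' ⊕ ipad = ee c9 18.  K' ⊕ opad = 84 a3 72.
Inner input = (K'⊕ipad) ∥ m = ee c9 18 ∥ 42 be d7.
Inner hash: sum = 238+201+24+66+190+215 = 934; mod 256 = 166 → a6.
Outer input = (K'⊕opad) ∥ inner = 84 a3 72 ∥ a6.
Outer hash (tag): sum = 132+163+114+166 = 575; mod 256 = 63 → 3f.

3f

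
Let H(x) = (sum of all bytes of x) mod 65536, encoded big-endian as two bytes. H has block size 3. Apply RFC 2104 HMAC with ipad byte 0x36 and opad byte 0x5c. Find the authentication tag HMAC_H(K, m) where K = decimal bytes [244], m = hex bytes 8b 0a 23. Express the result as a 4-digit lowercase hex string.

Key decimal bytes [244] = f4 is 1 byte ≤ B = 3; zero-pad to 3 bytes: K' = f4 00 00.
K' ⊕ ipad = c2 36 36.  K' ⊕ opad = a8 5c 5c.
Inner input = (K'⊕ipad) ∥ m = c2 36 36 ∥ 8b 0a 23.
Inner hash: sum = 194+54+54+139+10+35 = 486 → 01 e6.
Outer input = (K'⊕opad) ∥ inner = a8 5c 5c ∥ 01 e6.
Outer hash (tag): sum = 168+92+92+1+230 = 583 → 02 47.

0247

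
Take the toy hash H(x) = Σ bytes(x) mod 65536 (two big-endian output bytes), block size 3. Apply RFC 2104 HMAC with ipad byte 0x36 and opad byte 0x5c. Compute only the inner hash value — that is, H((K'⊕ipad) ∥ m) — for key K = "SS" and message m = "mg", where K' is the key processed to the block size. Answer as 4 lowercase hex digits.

Key "SS" = 53 53 is 2 bytes ≤ B = 3; zero-pad to 3 bytes: K' = 53 53 00.
K' ⊕ ipad = 65 65 36.
Inner input = 65 65 36 ∥ 6d 67.
Inner hash: sum = 101+101+54+109+103 = 468 → 01 d4.

01d4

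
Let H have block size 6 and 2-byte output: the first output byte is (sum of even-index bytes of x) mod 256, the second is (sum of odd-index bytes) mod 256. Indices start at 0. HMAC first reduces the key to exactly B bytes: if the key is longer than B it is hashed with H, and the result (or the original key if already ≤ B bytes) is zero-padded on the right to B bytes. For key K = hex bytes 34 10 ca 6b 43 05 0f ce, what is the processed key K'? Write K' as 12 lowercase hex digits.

504e00000000

|K| = 8 > B = 6, so first hash the key.
H(K): even-index sum = 336 mod 256 = 80; odd-index sum = 334 mod 256 = 78 → 50 4e.
Zero-pad H(K) = 50 4e to 6 bytes: K' = 50 4e 00 00 00 00.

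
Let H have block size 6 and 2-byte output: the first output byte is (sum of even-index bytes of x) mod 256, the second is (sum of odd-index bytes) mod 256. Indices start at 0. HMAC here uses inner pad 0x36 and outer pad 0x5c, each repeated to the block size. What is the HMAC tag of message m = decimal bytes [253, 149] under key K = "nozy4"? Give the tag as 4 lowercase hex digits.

6327

Key "nozy4" = 6e 6f 7a 79 34 is 5 bytes ≤ B = 6; zero-pad to 6 bytes: K' = 6e 6f 7a 79 34 00.
K' ⊕ ipad = 58 59 4c 4f 02 36.  K' ⊕ opad = 32 33 26 25 68 5c.
Inner input = (K'⊕ipad) ∥ m = 58 59 4c 4f 02 36 ∥ fd 95.
Inner hash: even-index sum = 419 mod 256 = 163; odd-index sum = 371 mod 256 = 115 → a3 73.
Outer input = (K'⊕opad) ∥ inner = 32 33 26 25 68 5c ∥ a3 73.
Outer hash (tag): even-index sum = 355 mod 256 = 99; odd-index sum = 295 mod 256 = 39 → 63 27.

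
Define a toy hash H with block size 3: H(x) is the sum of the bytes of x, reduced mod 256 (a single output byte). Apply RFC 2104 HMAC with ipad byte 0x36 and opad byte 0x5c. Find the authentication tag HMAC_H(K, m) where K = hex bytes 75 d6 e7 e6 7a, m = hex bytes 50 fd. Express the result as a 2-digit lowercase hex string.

e3

Key hex bytes 75 d6 e7 e6 7a is 5 bytes > B = 3, so hash it first: H(key) = 92, then zero-pad to 3 bytes: K' = 92 00 00.
K' ⊕ ipad = a4 36 36.  K' ⊕ opad = ce 5c 5c.
Inner input = (K'⊕ipad) ∥ m = a4 36 36 ∥ 50 fd.
Inner hash: sum = 164+54+54+80+253 = 605; mod 256 = 93 → 5d.
Outer input = (K'⊕opad) ∥ inner = ce 5c 5c ∥ 5d.
Outer hash (tag): sum = 206+92+92+93 = 483; mod 256 = 227 → e3.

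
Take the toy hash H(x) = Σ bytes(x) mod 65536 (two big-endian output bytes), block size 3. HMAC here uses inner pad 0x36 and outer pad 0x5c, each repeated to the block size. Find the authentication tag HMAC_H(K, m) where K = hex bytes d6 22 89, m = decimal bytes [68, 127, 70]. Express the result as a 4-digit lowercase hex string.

029b

Key hex bytes d6 22 89 is exactly B = 3 bytes: K' = d6 22 89.
K' ⊕ ipad = e0 14 bf.  K' ⊕ opad = 8a 7e d5.
Inner input = (K'⊕ipad) ∥ m = e0 14 bf ∥ 44 7f 46.
Inner hash: sum = 224+20+191+68+127+70 = 700 → 02 bc.
Outer input = (K'⊕opad) ∥ inner = 8a 7e d5 ∥ 02 bc.
Outer hash (tag): sum = 138+126+213+2+188 = 667 → 02 9b.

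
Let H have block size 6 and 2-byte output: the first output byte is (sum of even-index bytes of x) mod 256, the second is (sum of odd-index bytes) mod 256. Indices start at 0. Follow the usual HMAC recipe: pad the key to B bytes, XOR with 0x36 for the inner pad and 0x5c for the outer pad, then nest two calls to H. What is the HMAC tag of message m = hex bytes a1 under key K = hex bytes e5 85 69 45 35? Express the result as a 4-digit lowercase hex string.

Key hex bytes e5 85 69 45 35 is 5 bytes ≤ B = 6; zero-pad to 6 bytes: K' = e5 85 69 45 35 00.
K' ⊕ ipad = d3 b3 5f 73 03 36.  K' ⊕ opad = b9 d9 35 19 69 5c.
Inner input = (K'⊕ipad) ∥ m = d3 b3 5f 73 03 36 ∥ a1.
Inner hash: even-index sum = 470 mod 256 = 214; odd-index sum = 348 mod 256 = 92 → d6 5c.
Outer input = (K'⊕opad) ∥ inner = b9 d9 35 19 69 5c ∥ d6 5c.
Outer hash (tag): even-index sum = 557 mod 256 = 45; odd-index sum = 426 mod 256 = 170 → 2d aa.

2daa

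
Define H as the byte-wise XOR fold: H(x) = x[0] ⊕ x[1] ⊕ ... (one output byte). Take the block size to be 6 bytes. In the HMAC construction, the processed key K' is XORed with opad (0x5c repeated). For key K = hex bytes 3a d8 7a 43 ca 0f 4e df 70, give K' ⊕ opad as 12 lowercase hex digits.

Key hex bytes 3a d8 7a 43 ca 0f 4e df 70 is 9 bytes > B = 6, so hash it first: H(key) = ff, then zero-pad to 6 bytes: K' = ff 00 00 00 00 00.
XOR each byte with 0x5c: ff⊕5c=a3, 00⊕5c=5c, 00⊕5c=5c, 00⊕5c=5c, 00⊕5c=5c, 00⊕5c=5c.

a35c5c5c5c5c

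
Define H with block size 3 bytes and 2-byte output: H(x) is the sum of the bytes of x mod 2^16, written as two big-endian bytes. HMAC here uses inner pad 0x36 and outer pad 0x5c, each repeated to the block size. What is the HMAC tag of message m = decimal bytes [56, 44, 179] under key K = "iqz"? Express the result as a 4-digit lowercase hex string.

Key "iqz" = 69 71 7a is exactly B = 3 bytes: K' = 69 71 7a.
K' ⊕ ipad = 5f 47 4c.  K' ⊕ opad = 35 2d 26.
Inner input = (K'⊕ipad) ∥ m = 5f 47 4c ∥ 38 2c b3.
Inner hash: sum = 95+71+76+56+44+179 = 521 → 02 09.
Outer input = (K'⊕opad) ∥ inner = 35 2d 26 ∥ 02 09.
Outer hash (tag): sum = 53+45+38+2+9 = 147 → 00 93.

0093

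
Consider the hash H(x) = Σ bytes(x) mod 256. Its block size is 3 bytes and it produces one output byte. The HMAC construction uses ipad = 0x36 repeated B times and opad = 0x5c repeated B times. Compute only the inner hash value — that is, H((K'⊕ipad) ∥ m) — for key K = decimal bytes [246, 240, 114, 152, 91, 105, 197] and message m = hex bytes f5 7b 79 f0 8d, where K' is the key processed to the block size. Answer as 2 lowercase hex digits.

Key decimal bytes [246, 240, 114, 152, 91, 105, 197] = f6 f0 72 98 5b 69 c5 is 7 bytes > B = 3, so hash it first: H(key) = 79, then zero-pad to 3 bytes: K' = 79 00 00.
K' ⊕ ipad = 4f 36 36.
Inner input = 4f 36 36 ∥ f5 7b 79 f0 8d.
Inner hash: sum = 79+54+54+245+123+121+240+141 = 1057; mod 256 = 33 → 21.

21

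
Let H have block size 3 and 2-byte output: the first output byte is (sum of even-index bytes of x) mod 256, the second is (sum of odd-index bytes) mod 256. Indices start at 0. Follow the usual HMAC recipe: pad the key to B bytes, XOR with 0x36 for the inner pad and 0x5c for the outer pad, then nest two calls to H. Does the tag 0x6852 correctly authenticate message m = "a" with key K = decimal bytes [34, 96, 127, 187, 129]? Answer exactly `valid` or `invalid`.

Key decimal bytes [34, 96, 127, 187, 129] = 22 60 7f bb 81 is 5 bytes > B = 3, so hash it first: H(key) = 22 1b, then zero-pad to 3 bytes: K' = 22 1b 00.
K' ⊕ ipad = 14 2d 36; K' ⊕ opad = 7e 47 5c.
Inner hash: even-index sum = 74 mod 256 = 74; odd-index sum = 142 mod 256 = 142 → 4a 8e.
Outer hash (recomputed tag): even-index sum = 360 mod 256 = 104; odd-index sum = 145 mod 256 = 145 → 68 91.
Recomputed tag = 6891; claimed = 6852 → mismatch.

invalid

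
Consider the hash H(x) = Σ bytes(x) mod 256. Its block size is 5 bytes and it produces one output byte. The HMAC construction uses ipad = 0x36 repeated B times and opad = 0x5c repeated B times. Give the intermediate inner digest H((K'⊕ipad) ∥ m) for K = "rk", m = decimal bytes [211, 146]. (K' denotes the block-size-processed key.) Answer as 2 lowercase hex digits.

Key "rk" = 72 6b is 2 bytes ≤ B = 5; zero-pad to 5 bytes: K' = 72 6b 00 00 00.
K' ⊕ ipad = 44 5d 36 36 36.
Inner input = 44 5d 36 36 36 ∥ d3 92.
Inner hash: sum = 68+93+54+54+54+211+146 = 680; mod 256 = 168 → a8.

a8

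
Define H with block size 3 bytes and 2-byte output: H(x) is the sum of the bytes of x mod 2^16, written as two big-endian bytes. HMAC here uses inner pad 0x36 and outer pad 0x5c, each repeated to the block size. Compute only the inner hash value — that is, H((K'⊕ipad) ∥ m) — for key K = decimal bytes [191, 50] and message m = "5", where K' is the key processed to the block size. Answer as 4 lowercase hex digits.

00f8

Key decimal bytes [191, 50] = bf 32 is 2 bytes ≤ B = 3; zero-pad to 3 bytes: K' = bf 32 00.
K' ⊕ ipad = 89 04 36.
Inner input = 89 04 36 ∥ 35.
Inner hash: sum = 137+4+54+53 = 248 → 00 f8.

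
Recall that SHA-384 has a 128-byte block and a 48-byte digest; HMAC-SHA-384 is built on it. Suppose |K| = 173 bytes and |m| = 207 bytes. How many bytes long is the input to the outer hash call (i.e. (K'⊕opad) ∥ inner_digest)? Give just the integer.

Key is 173 > 128 bytes, so it is hashed to 48 bytes then zero-padded to 128: |K'| = 128.
Outer input = (K'⊕opad) ∥ H(inner) → 128 + 48 = 176 bytes.

176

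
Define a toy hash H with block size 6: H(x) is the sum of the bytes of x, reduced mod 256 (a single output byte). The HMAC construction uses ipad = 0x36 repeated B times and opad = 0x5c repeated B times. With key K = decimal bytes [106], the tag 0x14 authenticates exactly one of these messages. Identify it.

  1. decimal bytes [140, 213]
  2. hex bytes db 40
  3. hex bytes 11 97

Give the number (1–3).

3

Key decimal bytes [106] = 6a is 1 byte ≤ B = 6; zero-pad to 6 bytes: K' = 6a 00 00 00 00 00.
K' ⊕ ipad = 5c 36 36 36 36 36; K' ⊕ opad = 36 5c 5c 5c 5c 5c.
m1: inner = H(5c 36 36 36 36 36 8c d5) = cb; tag = H(36 5c 5c 5c 5c 5c cb) = cd
m2: inner = H(5c 36 36 36 36 36 db 40) = 85; tag = H(36 5c 5c 5c 5c 5c 85) = 87
m3: inner = H(5c 36 36 36 36 36 11 97) = 12; tag = H(36 5c 5c 5c 5c 5c 12) = 14 ← matches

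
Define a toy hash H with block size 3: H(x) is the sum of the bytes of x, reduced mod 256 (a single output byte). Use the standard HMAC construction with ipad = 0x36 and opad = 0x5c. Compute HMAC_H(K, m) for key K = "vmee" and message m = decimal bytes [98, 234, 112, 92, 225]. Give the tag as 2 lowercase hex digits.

Key "vmee" = 76 6d 65 65 is 4 bytes > B = 3, so hash it first: H(key) = ad, then zero-pad to 3 bytes: K' = ad 00 00.
K' ⊕ ipad = 9b 36 36.  K' ⊕ opad = f1 5c 5c.
Inner input = (K'⊕ipad) ∥ m = 9b 36 36 ∥ 62 ea 70 5c e1.
Inner hash: sum = 155+54+54+98+234+112+92+225 = 1024; mod 256 = 0 → 00.
Outer input = (K'⊕opad) ∥ inner = f1 5c 5c ∥ 00.
Outer hash (tag): sum = 241+92+92+0 = 425; mod 256 = 169 → a9.

a9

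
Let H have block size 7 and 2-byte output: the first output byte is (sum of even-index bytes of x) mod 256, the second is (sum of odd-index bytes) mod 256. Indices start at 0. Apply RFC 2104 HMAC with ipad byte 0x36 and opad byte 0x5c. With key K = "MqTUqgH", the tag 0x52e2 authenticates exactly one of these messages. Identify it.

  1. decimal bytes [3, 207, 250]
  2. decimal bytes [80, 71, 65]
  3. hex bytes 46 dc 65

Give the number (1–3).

1

Key "MqTUqgH" = 4d 71 54 55 71 67 48 is exactly B = 7 bytes: K' = 4d 71 54 55 71 67 48.
K' ⊕ ipad = 7b 47 62 63 47 51 7e; K' ⊕ opad = 11 2d 08 09 2d 3b 14.
m1: inner = H(7b 47 62 63 47 51 7e 03 cf fa) = 71 f8; tag = H(11 2d 08 09 2d 3b 14 71 f8) = 52e2 ← matches
m2: inner = H(7b 47 62 63 47 51 7e 50 47 41) = e9 8c; tag = H(11 2d 08 09 2d 3b 14 e9 8c) = e65a
m3: inner = H(7b 47 62 63 47 51 7e 46 dc 65) = 7e a6; tag = H(11 2d 08 09 2d 3b 14 7e a6) = 00ef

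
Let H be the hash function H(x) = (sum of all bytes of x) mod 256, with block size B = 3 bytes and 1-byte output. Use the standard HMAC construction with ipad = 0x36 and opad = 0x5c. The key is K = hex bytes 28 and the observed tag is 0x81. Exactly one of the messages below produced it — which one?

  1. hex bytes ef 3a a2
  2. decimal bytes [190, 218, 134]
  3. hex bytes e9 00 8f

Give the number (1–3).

Key hex bytes 28 is 1 byte ≤ B = 3; zero-pad to 3 bytes: K' = 28 00 00.
K' ⊕ ipad = 1e 36 36; K' ⊕ opad = 74 5c 5c.
m1: inner = H(1e 36 36 ef 3a a2) = 55; tag = H(74 5c 5c 55) = 81 ← matches
m2: inner = H(1e 36 36 be da 86) = a8; tag = H(74 5c 5c a8) = d4
m3: inner = H(1e 36 36 e9 00 8f) = 02; tag = H(74 5c 5c 02) = 2e

1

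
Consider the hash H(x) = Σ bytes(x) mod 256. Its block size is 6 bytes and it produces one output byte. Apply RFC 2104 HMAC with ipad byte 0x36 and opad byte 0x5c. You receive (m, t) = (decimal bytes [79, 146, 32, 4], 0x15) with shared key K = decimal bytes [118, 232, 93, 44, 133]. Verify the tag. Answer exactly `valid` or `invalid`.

valid

Key decimal bytes [118, 232, 93, 44, 133] = 76 e8 5d 2c 85 is 5 bytes ≤ B = 6; zero-pad to 6 bytes: K' = 76 e8 5d 2c 85 00.
K' ⊕ ipad = 40 de 6b 1a b3 36; K' ⊕ opad = 2a b4 01 70 d9 5c.
Inner hash: sum = 64+222+107+26+179+54+79+146+32+4 = 913; mod 256 = 145 → 91.
Outer hash (recomputed tag): sum = 42+180+1+112+217+92+145 = 789; mod 256 = 21 → 15.
Recomputed tag = 15; claimed = 15 → match.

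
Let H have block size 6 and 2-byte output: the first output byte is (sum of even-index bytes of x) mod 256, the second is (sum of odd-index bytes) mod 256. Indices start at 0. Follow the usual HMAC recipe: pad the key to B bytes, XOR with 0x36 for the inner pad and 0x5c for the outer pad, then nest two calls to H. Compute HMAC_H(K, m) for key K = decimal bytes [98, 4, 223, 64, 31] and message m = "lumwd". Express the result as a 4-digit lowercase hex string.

a79a

Key decimal bytes [98, 4, 223, 64, 31] = 62 04 df 40 1f is 5 bytes ≤ B = 6; zero-pad to 6 bytes: K' = 62 04 df 40 1f 00.
K' ⊕ ipad = 54 32 e9 76 29 36.  K' ⊕ opad = 3e 58 83 1c 43 5c.
Inner input = (K'⊕ipad) ∥ m = 54 32 e9 76 29 36 ∥ 6c 75 6d 77 64.
Inner hash: even-index sum = 675 mod 256 = 163; odd-index sum = 458 mod 256 = 202 → a3 ca.
Outer input = (K'⊕opad) ∥ inner = 3e 58 83 1c 43 5c ∥ a3 ca.
Outer hash (tag): even-index sum = 423 mod 256 = 167; odd-index sum = 410 mod 256 = 154 → a7 9a.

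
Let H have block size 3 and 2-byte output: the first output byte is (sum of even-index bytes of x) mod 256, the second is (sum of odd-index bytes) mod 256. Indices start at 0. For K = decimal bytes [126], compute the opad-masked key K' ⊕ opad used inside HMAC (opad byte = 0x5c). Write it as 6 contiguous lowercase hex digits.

Key decimal bytes [126] = 7e is 1 byte ≤ B = 3; zero-pad to 3 bytes: K' = 7e 00 00.
XOR each byte with 0x5c: 7e⊕5c=22, 00⊕5c=5c, 00⊕5c=5c.

225c5c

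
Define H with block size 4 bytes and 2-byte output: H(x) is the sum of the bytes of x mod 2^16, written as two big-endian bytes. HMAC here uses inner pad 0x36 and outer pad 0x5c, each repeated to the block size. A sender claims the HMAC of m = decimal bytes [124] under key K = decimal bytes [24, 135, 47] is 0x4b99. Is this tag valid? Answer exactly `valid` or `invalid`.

Key decimal bytes [24, 135, 47] = 18 87 2f is 3 bytes ≤ B = 4; zero-pad to 4 bytes: K' = 18 87 2f 00.
K' ⊕ ipad = 2e b1 19 36; K' ⊕ opad = 44 db 73 5c.
Inner hash: sum = 46+177+25+54+124 = 426 → 01 aa.
Outer hash (recomputed tag): sum = 68+219+115+92+1+170 = 665 → 02 99.
Recomputed tag = 0299; claimed = 4b99 → mismatch.

invalid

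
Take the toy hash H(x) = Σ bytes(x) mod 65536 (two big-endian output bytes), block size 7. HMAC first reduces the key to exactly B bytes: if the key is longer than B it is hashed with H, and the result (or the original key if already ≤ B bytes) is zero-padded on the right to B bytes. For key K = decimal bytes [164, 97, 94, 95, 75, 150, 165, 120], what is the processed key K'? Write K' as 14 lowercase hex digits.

03c00000000000

|K| = 8 > B = 7, so first hash the key.
H(K): sum = 164+97+94+95+75+150+165+120 = 960 → 03 c0.
Zero-pad H(K) = 03 c0 to 7 bytes: K' = 03 c0 00 00 00 00 00.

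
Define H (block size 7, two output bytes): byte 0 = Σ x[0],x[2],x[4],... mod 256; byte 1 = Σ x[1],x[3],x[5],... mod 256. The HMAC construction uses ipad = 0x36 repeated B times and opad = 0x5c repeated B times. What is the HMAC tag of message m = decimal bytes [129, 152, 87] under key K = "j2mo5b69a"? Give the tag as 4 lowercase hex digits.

61e7

Key "j2mo5b69a" = 6a 32 6d 6f 35 62 36 39 61 is 9 bytes > B = 7, so hash it first: H(key) = a3 3c, then zero-pad to 7 bytes: K' = a3 3c 00 00 00 00 00.
K' ⊕ ipad = 95 0a 36 36 36 36 36.  K' ⊕ opad = ff 60 5c 5c 5c 5c 5c.
Inner input = (K'⊕ipad) ∥ m = 95 0a 36 36 36 36 36 ∥ 81 98 57.
Inner hash: even-index sum = 463 mod 256 = 207; odd-index sum = 334 mod 256 = 78 → cf 4e.
Outer input = (K'⊕opad) ∥ inner = ff 60 5c 5c 5c 5c 5c ∥ cf 4e.
Outer hash (tag): even-index sum = 609 mod 256 = 97; odd-index sum = 487 mod 256 = 231 → 61 e7.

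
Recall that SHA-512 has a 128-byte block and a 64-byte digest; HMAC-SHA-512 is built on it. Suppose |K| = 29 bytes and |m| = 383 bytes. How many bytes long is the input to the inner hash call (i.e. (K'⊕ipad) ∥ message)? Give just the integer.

Key is 29 ≤ 128 bytes, zero-padded: |K'| = 128.
Inner input = (K'⊕ipad) ∥ m → 128 + 383 = 511 bytes.

511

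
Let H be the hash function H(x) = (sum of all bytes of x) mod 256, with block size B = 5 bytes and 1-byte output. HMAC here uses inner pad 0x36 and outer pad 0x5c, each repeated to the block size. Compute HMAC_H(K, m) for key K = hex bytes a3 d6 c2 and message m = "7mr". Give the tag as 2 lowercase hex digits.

Key hex bytes a3 d6 c2 is 3 bytes ≤ B = 5; zero-pad to 5 bytes: K' = a3 d6 c2 00 00.
K' ⊕ ipad = 95 e0 f4 36 36.  K' ⊕ opad = ff 8a 9e 5c 5c.
Inner input = (K'⊕ipad) ∥ m = 95 e0 f4 36 36 ∥ 37 6d 72.
Inner hash: sum = 149+224+244+54+54+55+109+114 = 1003; mod 256 = 235 → eb.
Outer input = (K'⊕opad) ∥ inner = ff 8a 9e 5c 5c ∥ eb.
Outer hash (tag): sum = 255+138+158+92+92+235 = 970; mod 256 = 202 → ca.

ca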